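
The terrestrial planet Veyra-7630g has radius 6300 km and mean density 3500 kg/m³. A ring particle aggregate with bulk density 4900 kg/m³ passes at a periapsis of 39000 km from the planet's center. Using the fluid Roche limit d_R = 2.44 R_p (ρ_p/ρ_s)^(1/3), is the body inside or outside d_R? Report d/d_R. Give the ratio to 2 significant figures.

d_R = 2.44 × (6300 km) × (3500/4900)^(1/3) = 13740 km
d/d_R = (39000) / (13740) = 2.8
Since d/d_R > 1, the body is outside the Roche limit.

outside; d/d_R ≈ 2.8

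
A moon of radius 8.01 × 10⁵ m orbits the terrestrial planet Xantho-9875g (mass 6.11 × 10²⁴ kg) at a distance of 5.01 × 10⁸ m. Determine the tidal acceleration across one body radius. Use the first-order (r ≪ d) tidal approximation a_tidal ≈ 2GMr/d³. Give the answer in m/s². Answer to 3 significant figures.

5.19 × 10⁻⁶ m/s²

Δa = 2GMr/d³
   = 2 × (6.674 × 10⁻¹¹) × (6.11 × 10²⁴) × (8.01 × 10⁵) / (5.01 × 10⁸)³
   = 5.19 × 10⁻⁶ m/s²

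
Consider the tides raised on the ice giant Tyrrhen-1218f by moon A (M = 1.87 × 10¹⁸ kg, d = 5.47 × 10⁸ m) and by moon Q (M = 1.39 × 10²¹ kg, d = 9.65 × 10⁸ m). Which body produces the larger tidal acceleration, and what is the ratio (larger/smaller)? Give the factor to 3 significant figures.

Tidal stretch scales as M/d³; compute that for each body.
Moon A: (1.87 × 10¹⁸) / (5.47 × 10⁸)³ = 1.143 × 10⁻⁸
Moon Q: (1.39 × 10²¹) / (9.65 × 10⁸)³ = 1.547 × 10⁻⁶
Ratio (larger/smaller) = 135

Moon Q, by a factor of ≈ 135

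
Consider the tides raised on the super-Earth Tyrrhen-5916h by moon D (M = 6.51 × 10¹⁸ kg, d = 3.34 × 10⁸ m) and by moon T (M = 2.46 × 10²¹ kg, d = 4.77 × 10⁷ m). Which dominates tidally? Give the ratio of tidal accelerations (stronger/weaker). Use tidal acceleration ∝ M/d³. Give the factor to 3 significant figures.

Compare M/d³ for the two perturbers:
Moon D: (6.51 × 10¹⁸) / (3.34 × 10⁸)³ = 1.747 × 10⁻⁷
Moon T: (2.46 × 10²¹) / (4.77 × 10⁷)³ = 2.267 × 10⁻²
Ratio (larger/smaller) = 1.30 × 10⁵

Moon T, by a factor of ≈ 1.30 × 10⁵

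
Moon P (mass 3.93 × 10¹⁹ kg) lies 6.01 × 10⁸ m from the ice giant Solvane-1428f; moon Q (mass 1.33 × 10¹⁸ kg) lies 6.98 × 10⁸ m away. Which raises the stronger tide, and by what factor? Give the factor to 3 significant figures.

Moon P, by a factor of ≈ 46.3

The tide-raising term goes as M/d³ (the gradient of a 1/d² field).
Moon P: (3.93 × 10¹⁹) / (6.01 × 10⁸)³ = 1.810 × 10⁻⁷
Moon Q: (1.33 × 10¹⁸) / (6.98 × 10⁸)³ = 3.911 × 10⁻⁹
Ratio (larger/smaller) = 46.3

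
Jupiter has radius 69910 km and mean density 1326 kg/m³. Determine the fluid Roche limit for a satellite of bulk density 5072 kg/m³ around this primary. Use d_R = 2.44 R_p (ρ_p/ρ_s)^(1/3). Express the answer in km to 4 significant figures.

d_R = 2.44 × 69910 km × (1326/5072)^(1/3)
    = 1.091 × 10⁵ km

1.091 × 10⁵ km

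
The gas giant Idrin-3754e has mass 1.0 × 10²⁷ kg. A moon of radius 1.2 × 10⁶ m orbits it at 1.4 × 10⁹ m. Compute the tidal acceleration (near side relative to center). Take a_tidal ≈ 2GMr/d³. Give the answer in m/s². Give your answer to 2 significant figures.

5.8 × 10⁻⁵ m/s²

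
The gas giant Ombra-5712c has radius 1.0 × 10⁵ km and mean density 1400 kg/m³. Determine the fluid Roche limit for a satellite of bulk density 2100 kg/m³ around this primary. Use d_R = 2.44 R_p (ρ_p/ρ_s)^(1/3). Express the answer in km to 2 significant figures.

2.1 × 10⁵ km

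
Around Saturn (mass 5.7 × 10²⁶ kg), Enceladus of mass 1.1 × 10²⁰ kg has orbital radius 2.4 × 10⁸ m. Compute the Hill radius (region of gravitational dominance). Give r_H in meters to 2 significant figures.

9.6 × 10⁵ m

r_H ≈ a (m/3M)^(1/3)
    = (2.4 × 10⁸) × (1.1 × 10²⁰ / (3 × 5.7 × 10²⁶))^(1/3)
    = 9.6 × 10⁵ m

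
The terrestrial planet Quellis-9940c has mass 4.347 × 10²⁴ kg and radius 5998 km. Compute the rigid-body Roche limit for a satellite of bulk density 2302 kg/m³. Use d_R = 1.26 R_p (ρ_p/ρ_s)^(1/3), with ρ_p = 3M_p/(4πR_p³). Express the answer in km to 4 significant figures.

ρ_p = 3M_p/(4πR_p³) = 3 × (4.347 × 10²⁴) / (4π × (5.998 × 10⁶ m)³) = 4809 kg/m³
d_R = 1.26 × 5998 km × (4809/2302)^(1/3)
    = 9661 km

9661 km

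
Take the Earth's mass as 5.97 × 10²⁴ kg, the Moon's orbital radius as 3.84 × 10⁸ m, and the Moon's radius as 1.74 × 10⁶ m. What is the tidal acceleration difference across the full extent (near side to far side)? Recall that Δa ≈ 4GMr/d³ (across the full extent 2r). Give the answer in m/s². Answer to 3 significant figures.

4.90 × 10⁻⁵ m/s²

The field gradient is 2GM/d³; across the full diameter 2r the difference is 4GMr/d³.
Δa = 4GMr/d³
   = 4 × (6.674 × 10⁻¹¹) × (5.97 × 10²⁴) × (1.74 × 10⁶) / (3.84 × 10⁸)³
   = 4.90 × 10⁻⁵ m/s²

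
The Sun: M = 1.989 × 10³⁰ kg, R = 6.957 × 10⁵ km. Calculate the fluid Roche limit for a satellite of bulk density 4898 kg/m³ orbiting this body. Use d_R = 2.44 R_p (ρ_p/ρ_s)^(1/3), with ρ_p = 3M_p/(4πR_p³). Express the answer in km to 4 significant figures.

ρ_p = 3M_p/(4πR_p³) = 3 × (1.989 × 10³⁰) / (4π × (6.957 × 10⁸ m)³) = 1410 kg/m³
d_R = 2.44 × 6.957 × 10⁵ km × (1410/4898)^(1/3)
    = 1.121 × 10⁶ km

1.121 × 10⁶ km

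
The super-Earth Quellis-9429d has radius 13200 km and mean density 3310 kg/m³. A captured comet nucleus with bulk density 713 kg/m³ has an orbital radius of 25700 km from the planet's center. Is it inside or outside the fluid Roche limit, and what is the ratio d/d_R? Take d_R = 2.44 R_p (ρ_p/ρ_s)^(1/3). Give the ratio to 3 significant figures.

inside; d/d_R ≈ 0.478

d_R = 2.44 × (13200 km) × (3310/713)^(1/3) = 53730 km
d/d_R = (25700) / (53730) = 0.478
Since d/d_R < 1, the body is inside the Roche limit.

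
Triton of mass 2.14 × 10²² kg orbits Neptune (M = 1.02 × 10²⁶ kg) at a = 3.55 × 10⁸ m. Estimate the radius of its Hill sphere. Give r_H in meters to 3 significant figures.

r_H ≈ a (m/3M)^(1/3)
    = (3.55 × 10⁸) × (2.14 × 10²² / (3 × 1.02 × 10²⁶))^(1/3)
    = 1.46 × 10⁷ m

1.46 × 10⁷ m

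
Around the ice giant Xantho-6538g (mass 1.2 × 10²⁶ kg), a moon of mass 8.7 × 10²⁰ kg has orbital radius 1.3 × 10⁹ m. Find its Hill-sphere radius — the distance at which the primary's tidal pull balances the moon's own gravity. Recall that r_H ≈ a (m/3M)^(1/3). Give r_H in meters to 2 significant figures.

r_H ≈ a (m/3M)^(1/3)
    = (1.3 × 10⁹) × (8.7 × 10²⁰ / (3 × 1.2 × 10²⁶))^(1/3)
    = 1.7 × 10⁷ m

1.7 × 10⁷ m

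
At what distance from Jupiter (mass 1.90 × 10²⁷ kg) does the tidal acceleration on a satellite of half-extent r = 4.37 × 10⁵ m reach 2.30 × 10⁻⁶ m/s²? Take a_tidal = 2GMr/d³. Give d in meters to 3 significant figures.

2GMr/d³ = a_tidal  ⇒  d = (2GMr / a_tidal)^(1/3)
d = (2 × 6.674×10⁻¹¹ × (1.90 × 10²⁷) × (4.37 × 10⁵) / (2.30 × 10⁻⁶))^(1/3)
  = 3.64 × 10⁹ m

3.64 × 10⁹ m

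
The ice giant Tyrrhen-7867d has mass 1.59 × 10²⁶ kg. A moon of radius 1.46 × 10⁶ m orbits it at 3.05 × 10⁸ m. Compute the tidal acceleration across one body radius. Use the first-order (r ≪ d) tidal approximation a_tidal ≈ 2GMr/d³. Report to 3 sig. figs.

Δa = 2GMr/d³
   = 2 × (6.674 × 10⁻¹¹) × (1.59 × 10²⁶) × (1.46 × 10⁶) / (3.05 × 10⁸)³
   = 1.09 × 10⁻³ m/s²

1.09 × 10⁻³ m/s²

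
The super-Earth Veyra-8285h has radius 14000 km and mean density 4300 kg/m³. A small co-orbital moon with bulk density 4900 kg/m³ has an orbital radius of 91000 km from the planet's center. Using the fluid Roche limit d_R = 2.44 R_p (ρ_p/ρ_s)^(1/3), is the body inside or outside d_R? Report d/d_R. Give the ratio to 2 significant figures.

outside; d/d_R ≈ 2.8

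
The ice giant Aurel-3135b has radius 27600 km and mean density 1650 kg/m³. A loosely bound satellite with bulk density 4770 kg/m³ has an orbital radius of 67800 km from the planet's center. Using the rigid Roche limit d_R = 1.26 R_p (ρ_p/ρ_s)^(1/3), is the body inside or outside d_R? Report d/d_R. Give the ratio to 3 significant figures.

d_R = 1.26 × (27600 km) × (1650/4770)^(1/3) = 24410 km
d/d_R = (67800) / (24410) = 2.78
Since d/d_R > 1, the body is outside the Roche limit.

outside; d/d_R ≈ 2.78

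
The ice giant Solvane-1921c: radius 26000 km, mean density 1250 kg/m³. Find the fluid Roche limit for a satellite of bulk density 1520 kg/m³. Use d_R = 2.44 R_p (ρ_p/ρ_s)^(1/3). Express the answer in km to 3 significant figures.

59400 km

d_R = 2.44 × 26000 km × (1250/1520)^(1/3)
    = 59400 km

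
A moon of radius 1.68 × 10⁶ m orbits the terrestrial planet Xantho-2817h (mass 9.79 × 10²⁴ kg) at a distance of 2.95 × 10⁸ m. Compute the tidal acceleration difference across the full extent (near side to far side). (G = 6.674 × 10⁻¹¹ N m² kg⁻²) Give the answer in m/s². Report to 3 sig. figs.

1.71 × 10⁻⁴ m/s²

Δg = 4GMr/d³
   = 4 × (6.674 × 10⁻¹¹) × (9.79 × 10²⁴) × (1.68 × 10⁶) / (2.95 × 10⁸)³
   = 1.71 × 10⁻⁴ m/s²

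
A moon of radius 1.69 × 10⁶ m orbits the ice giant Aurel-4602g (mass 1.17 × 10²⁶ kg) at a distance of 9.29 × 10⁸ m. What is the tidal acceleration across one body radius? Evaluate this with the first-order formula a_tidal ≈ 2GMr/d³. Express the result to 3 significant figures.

Δg = 2GMr/d³
   = 2 × (6.674 × 10⁻¹¹) × (1.17 × 10²⁶) × (1.69 × 10⁶) / (9.29 × 10⁸)³
   = 3.29 × 10⁻⁵ m/s²

3.29 × 10⁻⁵ m/s²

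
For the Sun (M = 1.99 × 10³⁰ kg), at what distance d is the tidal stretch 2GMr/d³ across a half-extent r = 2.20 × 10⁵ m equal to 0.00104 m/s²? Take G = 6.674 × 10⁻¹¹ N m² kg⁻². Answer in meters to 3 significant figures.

3.83 × 10⁹ m

2GMr/d³ = a_tidal  ⇒  d = (2GMr / a_tidal)^(1/3)
d = (2 × 6.674×10⁻¹¹ × (1.99 × 10³⁰) × (2.20 × 10⁵) / (0.00104))^(1/3)
  = 3.83 × 10⁹ m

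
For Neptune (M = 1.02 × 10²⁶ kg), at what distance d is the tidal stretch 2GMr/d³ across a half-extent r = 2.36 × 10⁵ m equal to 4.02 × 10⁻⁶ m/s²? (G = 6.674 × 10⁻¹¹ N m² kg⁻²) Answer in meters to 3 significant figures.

9.28 × 10⁸ m

2GMr/d³ = a_tidal  ⇒  d = (2GMr / a_tidal)^(1/3)
d = (2 × 6.674×10⁻¹¹ × (1.02 × 10²⁶) × (2.36 × 10⁵) / (4.02 × 10⁻⁶))^(1/3)
  = 9.28 × 10⁸ m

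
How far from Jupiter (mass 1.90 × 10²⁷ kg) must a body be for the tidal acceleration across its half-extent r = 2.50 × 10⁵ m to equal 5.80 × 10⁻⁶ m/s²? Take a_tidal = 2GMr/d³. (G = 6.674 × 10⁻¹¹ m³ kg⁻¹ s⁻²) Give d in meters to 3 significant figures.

2.22 × 10⁹ m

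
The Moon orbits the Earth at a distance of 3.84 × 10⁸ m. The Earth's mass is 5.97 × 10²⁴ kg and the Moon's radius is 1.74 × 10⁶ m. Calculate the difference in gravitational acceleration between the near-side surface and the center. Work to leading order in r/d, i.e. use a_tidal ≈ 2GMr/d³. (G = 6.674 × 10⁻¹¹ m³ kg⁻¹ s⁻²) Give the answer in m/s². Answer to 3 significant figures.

2.45 × 10⁻⁵ m/s²

Differencing GM/(d−r)² and GM/d² to first order in r/d gives 2GMr/d³.
Δa = 2GMr/d³
   = 2 × (6.674 × 10⁻¹¹) × (5.97 × 10²⁴) × (1.74 × 10⁶) / (3.84 × 10⁸)³
   = 2.45 × 10⁻⁵ m/s²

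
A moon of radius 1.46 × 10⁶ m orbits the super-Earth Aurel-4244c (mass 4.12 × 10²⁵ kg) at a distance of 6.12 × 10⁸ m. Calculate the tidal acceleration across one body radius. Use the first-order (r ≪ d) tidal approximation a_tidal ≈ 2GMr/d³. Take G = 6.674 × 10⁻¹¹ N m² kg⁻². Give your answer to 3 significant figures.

3.50 × 10⁻⁵ m/s²

The tidal stretch is the gradient of GM/d² times the body's extent r, hence the 1/d³ dependence.
Δa = 2GMr/d³
   = 2 × (6.674 × 10⁻¹¹) × (4.12 × 10²⁵) × (1.46 × 10⁶) / (6.12 × 10⁸)³
   = 3.50 × 10⁻⁵ m/s²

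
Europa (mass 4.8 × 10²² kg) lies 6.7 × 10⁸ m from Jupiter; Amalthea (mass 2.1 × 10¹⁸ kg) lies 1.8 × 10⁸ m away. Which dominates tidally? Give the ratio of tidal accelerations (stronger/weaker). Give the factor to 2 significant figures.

Europa, by a factor of ≈ 440

The tide-raising term goes as M/d³ (the gradient of a 1/d² field).
Europa: (4.8 × 10²²) / (6.7 × 10⁸)³ = 1.596 × 10⁻⁴
Amalthea: (2.1 × 10¹⁸) / (1.8 × 10⁸)³ = 3.601 × 10⁻⁷
Ratio (larger/smaller) = 440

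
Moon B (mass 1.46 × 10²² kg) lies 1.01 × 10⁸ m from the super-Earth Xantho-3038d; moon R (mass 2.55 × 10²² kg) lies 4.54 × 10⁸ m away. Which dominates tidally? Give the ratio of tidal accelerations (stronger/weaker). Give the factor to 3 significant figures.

Compare M/d³ for the two perturbers:
Moon B: (1.46 × 10²²) / (1.01 × 10⁸)³ = 1.417 × 10⁻²
Moon R: (2.55 × 10²²) / (4.54 × 10⁸)³ = 2.725 × 10⁻⁴
Ratio (larger/smaller) = 52.0

Moon B, by a factor of ≈ 52.0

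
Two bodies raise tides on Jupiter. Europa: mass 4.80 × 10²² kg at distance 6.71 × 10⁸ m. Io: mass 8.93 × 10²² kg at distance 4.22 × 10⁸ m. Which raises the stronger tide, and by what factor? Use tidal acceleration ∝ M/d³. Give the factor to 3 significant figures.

Io, by a factor of ≈ 7.48

Compare M/d³ for the two perturbers:
Europa: (4.80 × 10²²) / (6.71 × 10⁸)³ = 1.589 × 10⁻⁴
Io: (8.93 × 10²²) / (4.22 × 10⁸)³ = 1.188 × 10⁻³
Ratio (larger/smaller) = 7.48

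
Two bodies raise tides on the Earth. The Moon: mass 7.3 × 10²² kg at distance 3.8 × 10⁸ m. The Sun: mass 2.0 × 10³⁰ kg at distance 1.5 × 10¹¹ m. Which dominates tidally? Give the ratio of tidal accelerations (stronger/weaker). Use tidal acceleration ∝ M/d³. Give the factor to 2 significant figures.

The tide-raising term goes as M/d³ (the gradient of a 1/d² field).
The Moon: (7.3 × 10²²) / (3.8 × 10⁸)³ = 1.330 × 10⁻³
The Sun: (2.0 × 10³⁰) / (1.5 × 10¹¹)³ = 5.926 × 10⁻⁴
Ratio (larger/smaller) = 2.2

The Moon, by a factor of ≈ 2.2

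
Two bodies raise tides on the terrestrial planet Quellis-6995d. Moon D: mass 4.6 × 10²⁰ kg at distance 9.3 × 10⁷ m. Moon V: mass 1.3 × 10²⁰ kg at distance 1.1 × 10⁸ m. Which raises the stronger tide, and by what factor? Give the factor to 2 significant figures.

Moon D, by a factor of ≈ 5.9

Tidal acceleration ∝ M/d³, so compare M/d³ for each.
Moon D: (4.6 × 10²⁰) / (9.3 × 10⁷)³ = 5.719 × 10⁻⁴
Moon V: (1.3 × 10²⁰) / (1.1 × 10⁸)³ = 9.767 × 10⁻⁵
Ratio (larger/smaller) = 5.9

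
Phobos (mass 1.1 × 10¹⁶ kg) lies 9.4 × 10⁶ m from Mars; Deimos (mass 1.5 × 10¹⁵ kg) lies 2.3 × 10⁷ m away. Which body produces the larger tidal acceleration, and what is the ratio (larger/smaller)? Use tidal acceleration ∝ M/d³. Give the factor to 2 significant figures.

The tide-raising term goes as M/d³ (the gradient of a 1/d² field).
Phobos: (1.1 × 10¹⁶) / (9.4 × 10⁶)³ = 1.324 × 10⁻⁵
Deimos: (1.5 × 10¹⁵) / (2.3 × 10⁷)³ = 1.233 × 10⁻⁷
Ratio (larger/smaller) = 110

Phobos, by a factor of ≈ 110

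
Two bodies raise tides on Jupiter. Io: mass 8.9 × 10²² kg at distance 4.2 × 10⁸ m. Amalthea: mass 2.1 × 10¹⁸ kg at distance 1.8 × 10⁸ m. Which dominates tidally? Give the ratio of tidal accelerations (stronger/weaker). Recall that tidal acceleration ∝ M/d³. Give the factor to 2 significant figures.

Io, by a factor of ≈ 3300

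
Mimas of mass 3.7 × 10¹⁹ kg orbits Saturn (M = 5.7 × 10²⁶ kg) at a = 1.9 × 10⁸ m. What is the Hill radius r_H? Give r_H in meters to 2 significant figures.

r_H ≈ a (m/3M)^(1/3)
    = (1.9 × 10⁸) × (3.7 × 10¹⁹ / (3 × 5.7 × 10²⁶))^(1/3)
    = 5.3 × 10⁵ m

5.3 × 10⁵ m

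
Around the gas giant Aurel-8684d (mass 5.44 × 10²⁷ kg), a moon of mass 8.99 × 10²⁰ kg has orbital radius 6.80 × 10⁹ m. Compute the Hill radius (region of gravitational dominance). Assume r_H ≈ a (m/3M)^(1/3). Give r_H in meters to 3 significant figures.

2.59 × 10⁷ m

r_H ≈ a (m/3M)^(1/3)
    = (6.80 × 10⁹) × (8.99 × 10²⁰ / (3 × 5.44 × 10²⁷))^(1/3)
    = 2.59 × 10⁷ m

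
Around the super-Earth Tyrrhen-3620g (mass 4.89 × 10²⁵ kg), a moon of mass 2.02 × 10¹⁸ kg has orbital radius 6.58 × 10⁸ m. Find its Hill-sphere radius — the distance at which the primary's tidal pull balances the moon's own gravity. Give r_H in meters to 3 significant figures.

r_H ≈ a (m/3M)^(1/3)
    = (6.58 × 10⁸) × (2.02 × 10¹⁸ / (3 × 4.89 × 10²⁵))^(1/3)
    = 1.58 × 10⁶ m

1.58 × 10⁶ m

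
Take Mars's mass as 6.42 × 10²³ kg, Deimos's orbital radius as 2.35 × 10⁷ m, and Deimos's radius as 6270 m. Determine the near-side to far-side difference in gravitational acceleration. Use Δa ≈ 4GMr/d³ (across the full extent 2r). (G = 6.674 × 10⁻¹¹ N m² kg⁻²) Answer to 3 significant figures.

8.28 × 10⁻⁵ m/s²

a_tidal = 4GMr/d³
        = 4 × (6.674 × 10⁻¹¹) × (6.42 × 10²³) × (6270) / (2.35 × 10⁷)³
        = 8.28 × 10⁻⁵ m/s²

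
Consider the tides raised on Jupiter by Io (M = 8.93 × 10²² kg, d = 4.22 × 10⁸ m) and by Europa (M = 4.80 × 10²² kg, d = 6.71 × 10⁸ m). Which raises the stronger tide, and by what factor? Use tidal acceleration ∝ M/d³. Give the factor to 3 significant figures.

Io, by a factor of ≈ 7.48

Compare M/d³ for the two perturbers:
Io: (8.93 × 10²²) / (4.22 × 10⁸)³ = 1.188 × 10⁻³
Europa: (4.80 × 10²²) / (6.71 × 10⁸)³ = 1.589 × 10⁻⁴
Ratio (larger/smaller) = 7.48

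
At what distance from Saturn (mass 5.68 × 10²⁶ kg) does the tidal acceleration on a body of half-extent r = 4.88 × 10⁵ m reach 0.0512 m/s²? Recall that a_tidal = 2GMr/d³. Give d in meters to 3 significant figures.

2GMr/d³ = a_tidal  ⇒  d = (2GMr / a_tidal)^(1/3)
d = (2 × 6.674×10⁻¹¹ × (5.68 × 10²⁶) × (4.88 × 10⁵) / (0.0512))^(1/3)
  = 8.97 × 10⁷ m

8.97 × 10⁷ m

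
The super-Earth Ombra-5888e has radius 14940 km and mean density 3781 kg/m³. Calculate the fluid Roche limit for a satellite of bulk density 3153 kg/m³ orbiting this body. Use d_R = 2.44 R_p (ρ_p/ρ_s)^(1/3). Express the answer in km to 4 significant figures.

38730 km

d_R = 2.44 × 14940 km × (3781/3153)^(1/3)
    = 38730 km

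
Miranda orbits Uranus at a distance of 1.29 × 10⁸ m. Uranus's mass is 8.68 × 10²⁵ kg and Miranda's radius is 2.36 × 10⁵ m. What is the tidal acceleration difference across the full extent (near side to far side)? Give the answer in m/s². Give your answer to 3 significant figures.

Differencing GM/(d−r)² and GM/(d+r)² to first order in r/d gives 4GMr/d³.
a_tidal = 4GMr/d³
        = 4 × (6.674 × 10⁻¹¹) × (8.68 × 10²⁵) × (2.36 × 10⁵) / (1.29 × 10⁸)³
        = 2.55 × 10⁻³ m/s²

2.55 × 10⁻³ m/s²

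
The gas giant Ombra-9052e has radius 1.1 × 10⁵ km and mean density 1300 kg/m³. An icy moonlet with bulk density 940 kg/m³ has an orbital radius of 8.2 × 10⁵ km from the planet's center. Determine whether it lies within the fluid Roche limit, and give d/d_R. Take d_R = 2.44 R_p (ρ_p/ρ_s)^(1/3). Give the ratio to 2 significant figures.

outside; d/d_R ≈ 2.7

d_R = 2.44 × (1.1 × 10⁵ km) × (1300/940)^(1/3) = 2.990 × 10⁵ km
d/d_R = (8.2 × 10⁵) / (2.990 × 10⁵) = 2.7
Since d/d_R > 1, the body is outside the Roche limit.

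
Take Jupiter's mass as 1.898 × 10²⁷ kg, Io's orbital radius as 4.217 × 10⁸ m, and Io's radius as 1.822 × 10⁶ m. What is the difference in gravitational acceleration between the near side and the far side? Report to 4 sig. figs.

1.231 × 10⁻² m/s²

The field gradient is 2GM/d³; across the full diameter 2r the difference is 4GMr/d³.
a_tidal = 4GMr/d³
        = 4 × (6.674 × 10⁻¹¹) × (1.898 × 10²⁷) × (1.822 × 10⁶) / (4.217 × 10⁸)³
        = 1.231 × 10⁻² m/s²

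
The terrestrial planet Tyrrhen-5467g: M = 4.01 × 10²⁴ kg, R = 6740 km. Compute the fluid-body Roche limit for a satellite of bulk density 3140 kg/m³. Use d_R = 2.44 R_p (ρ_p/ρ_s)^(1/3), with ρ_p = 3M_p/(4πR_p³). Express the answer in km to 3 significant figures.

ρ_p = 3M_p/(4πR_p³) = 3 × (4.01 × 10²⁴) / (4π × (6.74 × 10⁶ m)³) = 3130 kg/m³
d_R = 2.44 × 6740 km × (3130/3140)^(1/3)
    = 16400 km

16400 km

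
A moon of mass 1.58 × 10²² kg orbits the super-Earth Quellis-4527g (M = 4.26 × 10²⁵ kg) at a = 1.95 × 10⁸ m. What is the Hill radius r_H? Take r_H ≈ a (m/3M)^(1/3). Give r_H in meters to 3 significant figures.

r_H ≈ a (m/3M)^(1/3)
    = (1.95 × 10⁸) × (1.58 × 10²² / (3 × 4.26 × 10²⁵))^(1/3)
    = 9.71 × 10⁶ m

9.71 × 10⁶ m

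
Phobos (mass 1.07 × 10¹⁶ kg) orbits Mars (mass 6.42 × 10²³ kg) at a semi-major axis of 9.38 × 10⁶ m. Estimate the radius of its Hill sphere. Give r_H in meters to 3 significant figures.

1.66 × 10⁴ m

r_H ≈ a (m/3M)^(1/3)
    = (9.38 × 10⁶) × (1.07 × 10¹⁶ / (3 × 6.42 × 10²³))^(1/3)
    = 1.66 × 10⁴ m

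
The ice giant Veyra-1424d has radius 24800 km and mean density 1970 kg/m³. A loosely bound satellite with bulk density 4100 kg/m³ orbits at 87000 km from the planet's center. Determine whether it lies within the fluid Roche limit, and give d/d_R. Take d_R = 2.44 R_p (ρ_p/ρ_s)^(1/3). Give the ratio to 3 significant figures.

outside; d/d_R ≈ 1.84

d_R = 2.44 × (24800 km) × (1970/4100)^(1/3) = 47400 km
d/d_R = (87000) / (47400) = 1.84
Since d/d_R > 1, the body is outside the Roche limit.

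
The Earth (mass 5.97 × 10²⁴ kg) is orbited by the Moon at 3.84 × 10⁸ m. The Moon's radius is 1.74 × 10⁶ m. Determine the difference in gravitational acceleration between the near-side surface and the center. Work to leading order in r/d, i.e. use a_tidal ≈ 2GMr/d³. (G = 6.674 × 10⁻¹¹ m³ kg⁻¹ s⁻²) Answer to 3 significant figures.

2.45 × 10⁻⁵ m/s²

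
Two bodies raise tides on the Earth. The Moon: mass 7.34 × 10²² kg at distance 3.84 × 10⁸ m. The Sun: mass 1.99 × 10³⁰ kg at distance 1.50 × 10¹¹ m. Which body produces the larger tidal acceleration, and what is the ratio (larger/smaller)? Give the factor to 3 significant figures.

Tidal stretch scales as M/d³; compute that for each body.
The Moon: (7.34 × 10²²) / (3.84 × 10⁸)³ = 1.296 × 10⁻³
The Sun: (1.99 × 10³⁰) / (1.50 × 10¹¹)³ = 5.896 × 10⁻⁴
Ratio (larger/smaller) = 2.20

The Moon, by a factor of ≈ 2.20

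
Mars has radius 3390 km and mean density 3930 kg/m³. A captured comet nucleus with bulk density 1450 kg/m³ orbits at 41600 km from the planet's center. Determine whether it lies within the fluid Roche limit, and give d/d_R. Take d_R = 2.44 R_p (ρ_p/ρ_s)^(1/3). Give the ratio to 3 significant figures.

d_R = 2.44 × (3390 km) × (3930/1450)^(1/3) = 11530 km
d/d_R = (41600) / (11530) = 3.61
Since d/d_R > 1, the body is outside the Roche limit.

outside; d/d_R ≈ 3.61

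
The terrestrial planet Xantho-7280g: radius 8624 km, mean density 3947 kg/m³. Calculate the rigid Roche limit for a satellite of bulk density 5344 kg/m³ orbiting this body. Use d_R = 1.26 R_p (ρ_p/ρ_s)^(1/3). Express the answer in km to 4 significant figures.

9822 km

d_R = 1.26 × 8624 km × (3947/5344)^(1/3)
    = 9822 km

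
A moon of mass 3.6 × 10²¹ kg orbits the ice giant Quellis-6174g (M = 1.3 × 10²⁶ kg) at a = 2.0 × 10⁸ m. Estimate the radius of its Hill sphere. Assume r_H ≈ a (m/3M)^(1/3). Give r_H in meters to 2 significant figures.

r_H ≈ a (m/3M)^(1/3)
    = (2.0 × 10⁸) × (3.6 × 10²¹ / (3 × 1.3 × 10²⁶))^(1/3)
    = 4.2 × 10⁶ m

4.2 × 10⁶ m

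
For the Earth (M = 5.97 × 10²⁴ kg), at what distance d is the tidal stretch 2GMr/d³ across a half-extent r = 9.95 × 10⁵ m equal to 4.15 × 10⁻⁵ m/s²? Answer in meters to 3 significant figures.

2GMr/d³ = a_tidal  ⇒  d = (2GMr / a_tidal)^(1/3)
d = (2 × 6.674×10⁻¹¹ × (5.97 × 10²⁴) × (9.95 × 10⁵) / (4.15 × 10⁻⁵))^(1/3)
  = 2.67 × 10⁸ m

2.67 × 10⁸ m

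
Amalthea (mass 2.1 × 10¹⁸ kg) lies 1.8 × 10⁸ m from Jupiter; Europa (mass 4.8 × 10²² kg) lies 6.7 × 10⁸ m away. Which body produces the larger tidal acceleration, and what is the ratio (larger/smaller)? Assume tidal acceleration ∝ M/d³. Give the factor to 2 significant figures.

Europa, by a factor of ≈ 440

Compare M/d³ for the two perturbers:
Amalthea: (2.1 × 10¹⁸) / (1.8 × 10⁸)³ = 3.601 × 10⁻⁷
Europa: (4.8 × 10²²) / (6.7 × 10⁸)³ = 1.596 × 10⁻⁴
Ratio (larger/smaller) = 440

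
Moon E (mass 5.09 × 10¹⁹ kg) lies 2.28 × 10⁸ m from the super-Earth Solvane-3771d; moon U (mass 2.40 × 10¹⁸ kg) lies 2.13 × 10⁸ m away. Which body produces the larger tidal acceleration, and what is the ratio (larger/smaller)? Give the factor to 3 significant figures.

Moon E, by a factor of ≈ 17.3

Tidal stretch scales as M/d³; compute that for each body.
Moon E: (5.09 × 10¹⁹) / (2.28 × 10⁸)³ = 4.295 × 10⁻⁶
Moon U: (2.40 × 10¹⁸) / (2.13 × 10⁸)³ = 2.484 × 10⁻⁷
Ratio (larger/smaller) = 17.3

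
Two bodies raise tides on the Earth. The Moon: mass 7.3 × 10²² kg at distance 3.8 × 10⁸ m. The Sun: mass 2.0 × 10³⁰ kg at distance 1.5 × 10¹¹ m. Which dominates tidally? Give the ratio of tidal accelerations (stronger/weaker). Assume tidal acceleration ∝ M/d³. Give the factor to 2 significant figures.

Tidal stretch scales as M/d³; compute that for each body.
The Moon: (7.3 × 10²²) / (3.8 × 10⁸)³ = 1.330 × 10⁻³
The Sun: (2.0 × 10³⁰) / (1.5 × 10¹¹)³ = 5.926 × 10⁻⁴
Ratio (larger/smaller) = 2.2

The Moon, by a factor of ≈ 2.2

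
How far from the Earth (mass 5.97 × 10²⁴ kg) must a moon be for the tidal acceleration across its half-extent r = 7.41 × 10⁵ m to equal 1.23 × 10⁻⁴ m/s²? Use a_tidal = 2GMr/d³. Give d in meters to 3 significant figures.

1.69 × 10⁸ m

2GMr/d³ = a_tidal  ⇒  d = (2GMr / a_tidal)^(1/3)
d = (2 × 6.674×10⁻¹¹ × (5.97 × 10²⁴) × (7.41 × 10⁵) / (1.23 × 10⁻⁴))^(1/3)
  = 1.69 × 10⁸ m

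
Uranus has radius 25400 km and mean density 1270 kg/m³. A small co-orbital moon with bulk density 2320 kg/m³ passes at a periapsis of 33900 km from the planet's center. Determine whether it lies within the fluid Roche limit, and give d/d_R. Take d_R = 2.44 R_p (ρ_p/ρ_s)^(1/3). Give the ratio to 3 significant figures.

inside; d/d_R ≈ 0.669

d_R = 2.44 × (25400 km) × (1270/2320)^(1/3) = 50700 km
d/d_R = (33900) / (50700) = 0.669
Since d/d_R < 1, the body is inside the Roche limit.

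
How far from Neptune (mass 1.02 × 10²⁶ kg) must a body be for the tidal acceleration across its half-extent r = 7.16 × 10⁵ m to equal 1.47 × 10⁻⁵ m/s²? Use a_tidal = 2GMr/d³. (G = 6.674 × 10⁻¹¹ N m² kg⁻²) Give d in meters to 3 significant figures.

2GMr/d³ = a_tidal  ⇒  d = (2GMr / a_tidal)^(1/3)
d = (2 × 6.674×10⁻¹¹ × (1.02 × 10²⁶) × (7.16 × 10⁵) / (1.47 × 10⁻⁵))^(1/3)
  = 8.72 × 10⁸ m

8.72 × 10⁸ m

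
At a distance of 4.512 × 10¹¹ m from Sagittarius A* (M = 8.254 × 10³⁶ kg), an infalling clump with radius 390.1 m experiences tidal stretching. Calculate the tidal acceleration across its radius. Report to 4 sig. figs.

The tidal stretch is the gradient of GM/d² times the body's extent r, hence the 1/d³ dependence.
Δa = 2GMr/d³
   = 2 × (6.674 × 10⁻¹¹) × (8.254 × 10³⁶) × (390.1) / (4.512 × 10¹¹)³
   = 4.679 × 10⁻⁶ m/s²

4.679 × 10⁻⁶ m/s²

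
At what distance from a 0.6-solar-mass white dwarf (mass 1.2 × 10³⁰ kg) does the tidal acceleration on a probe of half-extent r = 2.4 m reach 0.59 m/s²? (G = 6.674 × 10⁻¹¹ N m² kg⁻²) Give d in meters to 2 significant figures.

2GMr/d³ = a_tidal  ⇒  d = (2GMr / a_tidal)^(1/3)
d = (2 × 6.674×10⁻¹¹ × (1.2 × 10³⁰) × (2.4) / (0.59))^(1/3)
  = 8.7 × 10⁶ m

8.7 × 10⁶ m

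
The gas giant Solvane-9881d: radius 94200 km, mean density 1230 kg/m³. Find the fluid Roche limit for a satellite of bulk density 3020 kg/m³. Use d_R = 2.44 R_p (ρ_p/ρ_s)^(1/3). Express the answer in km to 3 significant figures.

1.70 × 10⁵ km

d_R = 2.44 × 94200 km × (1230/3020)^(1/3)
    = 1.70 × 10⁵ km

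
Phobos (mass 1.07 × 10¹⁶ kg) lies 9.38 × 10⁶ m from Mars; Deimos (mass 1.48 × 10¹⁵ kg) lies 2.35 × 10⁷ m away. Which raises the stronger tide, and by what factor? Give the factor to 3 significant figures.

Compare M/d³ for the two perturbers:
Phobos: (1.07 × 10¹⁶) / (9.38 × 10⁶)³ = 1.297 × 10⁻⁵
Deimos: (1.48 × 10¹⁵) / (2.35 × 10⁷)³ = 1.140 × 10⁻⁷
Ratio (larger/smaller) = 114

Phobos, by a factor of ≈ 114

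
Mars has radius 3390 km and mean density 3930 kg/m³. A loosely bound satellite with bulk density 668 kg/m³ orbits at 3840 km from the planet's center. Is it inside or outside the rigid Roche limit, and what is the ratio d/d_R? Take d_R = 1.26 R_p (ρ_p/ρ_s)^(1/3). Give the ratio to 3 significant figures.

d_R = 1.26 × (3390 km) × (3930/668)^(1/3) = 7711 km
d/d_R = (3840) / (7711) = 0.498
Since d/d_R < 1, the body is inside the Roche limit.

inside; d/d_R ≈ 0.498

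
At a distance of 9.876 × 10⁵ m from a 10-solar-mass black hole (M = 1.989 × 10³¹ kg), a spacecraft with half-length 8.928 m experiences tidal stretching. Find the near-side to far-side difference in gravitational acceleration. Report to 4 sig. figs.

Δa = 4GMr/d³
   = 4 × (6.674 × 10⁻¹¹) × (1.989 × 10³¹) × (8.928) / (9.876 × 10⁵)³
   = 4.921 × 10⁴ m/s²

4.921 × 10⁴ m/s²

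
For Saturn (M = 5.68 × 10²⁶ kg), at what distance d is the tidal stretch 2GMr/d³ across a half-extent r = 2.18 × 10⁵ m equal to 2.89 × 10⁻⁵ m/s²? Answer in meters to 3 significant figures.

2GMr/d³ = a_tidal  ⇒  d = (2GMr / a_tidal)^(1/3)
d = (2 × 6.674×10⁻¹¹ × (5.68 × 10²⁶) × (2.18 × 10⁵) / (2.89 × 10⁻⁵))^(1/3)
  = 8.30 × 10⁸ m

8.30 × 10⁸ m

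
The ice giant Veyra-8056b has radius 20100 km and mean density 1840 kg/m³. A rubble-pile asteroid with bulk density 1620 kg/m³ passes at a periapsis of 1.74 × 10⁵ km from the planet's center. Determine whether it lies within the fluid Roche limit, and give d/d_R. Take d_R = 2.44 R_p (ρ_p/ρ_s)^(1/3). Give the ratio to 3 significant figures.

outside; d/d_R ≈ 3.40

d_R = 2.44 × (20100 km) × (1840/1620)^(1/3) = 51170 km
d/d_R = (1.74 × 10⁵) / (51170) = 3.40
Since d/d_R > 1, the body is outside the Roche limit.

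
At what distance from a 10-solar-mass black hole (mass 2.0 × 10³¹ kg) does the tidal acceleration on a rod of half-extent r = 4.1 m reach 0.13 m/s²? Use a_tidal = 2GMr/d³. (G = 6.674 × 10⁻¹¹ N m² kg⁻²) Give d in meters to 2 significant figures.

2GMr/d³ = a_tidal  ⇒  d = (2GMr / a_tidal)^(1/3)
d = (2 × 6.674×10⁻¹¹ × (2.0 × 10³¹) × (4.1) / (0.13))^(1/3)
  = 4.4 × 10⁷ m

4.4 × 10⁷ m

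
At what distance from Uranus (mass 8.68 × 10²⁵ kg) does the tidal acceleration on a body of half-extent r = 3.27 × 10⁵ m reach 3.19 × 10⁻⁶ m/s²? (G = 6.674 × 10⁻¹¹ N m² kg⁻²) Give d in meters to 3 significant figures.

2GMr/d³ = a_tidal  ⇒  d = (2GMr / a_tidal)^(1/3)
d = (2 × 6.674×10⁻¹¹ × (8.68 × 10²⁵) × (3.27 × 10⁵) / (3.19 × 10⁻⁶))^(1/3)
  = 1.06 × 10⁹ m

1.06 × 10⁹ m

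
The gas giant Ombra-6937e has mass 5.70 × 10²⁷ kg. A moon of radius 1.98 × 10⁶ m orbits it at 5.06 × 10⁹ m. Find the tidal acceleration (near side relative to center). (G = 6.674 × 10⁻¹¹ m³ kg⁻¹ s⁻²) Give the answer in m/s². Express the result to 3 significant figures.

Δa = 2GMr/d³
   = 2 × (6.674 × 10⁻¹¹) × (5.70 × 10²⁷) × (1.98 × 10⁶) / (5.06 × 10⁹)³
   = 1.16 × 10⁻⁵ m/s²

1.16 × 10⁻⁵ m/s²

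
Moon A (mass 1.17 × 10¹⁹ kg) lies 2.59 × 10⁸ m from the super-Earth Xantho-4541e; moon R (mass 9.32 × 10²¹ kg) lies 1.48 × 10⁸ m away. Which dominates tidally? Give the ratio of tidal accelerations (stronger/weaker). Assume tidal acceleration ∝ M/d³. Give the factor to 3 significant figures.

Tidal acceleration ∝ M/d³, so compare M/d³ for each.
Moon A: (1.17 × 10¹⁹) / (2.59 × 10⁸)³ = 6.734 × 10⁻⁷
Moon R: (9.32 × 10²¹) / (1.48 × 10⁸)³ = 2.875 × 10⁻³
Ratio (larger/smaller) = 4270

Moon R, by a factor of ≈ 4270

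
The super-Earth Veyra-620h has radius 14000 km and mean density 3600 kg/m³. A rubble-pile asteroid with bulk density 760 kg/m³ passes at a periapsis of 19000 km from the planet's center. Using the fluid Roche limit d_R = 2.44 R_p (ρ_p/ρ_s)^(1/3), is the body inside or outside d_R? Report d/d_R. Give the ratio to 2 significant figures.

d_R = 2.44 × (14000 km) × (3600/760)^(1/3) = 57370 km
d/d_R = (19000) / (57370) = 0.33
Since d/d_R < 1, the body is inside the Roche limit.

inside; d/d_R ≈ 0.33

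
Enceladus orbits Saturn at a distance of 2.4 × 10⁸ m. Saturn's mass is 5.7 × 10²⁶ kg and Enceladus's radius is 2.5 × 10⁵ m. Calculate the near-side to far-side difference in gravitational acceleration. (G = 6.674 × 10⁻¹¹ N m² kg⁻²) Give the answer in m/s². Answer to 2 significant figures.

Δg = 4GMr/d³
   = 4 × (6.674 × 10⁻¹¹) × (5.7 × 10²⁶) × (2.5 × 10⁵) / (2.4 × 10⁸)³
   = 2.8 × 10⁻³ m/s²

2.8 × 10⁻³ m/s²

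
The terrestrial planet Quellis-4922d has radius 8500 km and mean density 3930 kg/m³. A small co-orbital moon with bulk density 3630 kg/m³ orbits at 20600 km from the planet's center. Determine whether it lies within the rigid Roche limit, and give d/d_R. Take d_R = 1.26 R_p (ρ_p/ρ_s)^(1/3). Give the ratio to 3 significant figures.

outside; d/d_R ≈ 1.87

d_R = 1.26 × (8500 km) × (3930/3630)^(1/3) = 11000 km
d/d_R = (20600) / (11000) = 1.87
Since d/d_R > 1, the body is outside the Roche limit.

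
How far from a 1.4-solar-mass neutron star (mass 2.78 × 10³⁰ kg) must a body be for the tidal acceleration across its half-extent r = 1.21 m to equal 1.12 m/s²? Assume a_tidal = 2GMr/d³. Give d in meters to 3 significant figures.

7.37 × 10⁶ m

2GMr/d³ = a_tidal  ⇒  d = (2GMr / a_tidal)^(1/3)
d = (2 × 6.674×10⁻¹¹ × (2.78 × 10³⁰) × (1.21) / (1.12))^(1/3)
  = 7.37 × 10⁶ m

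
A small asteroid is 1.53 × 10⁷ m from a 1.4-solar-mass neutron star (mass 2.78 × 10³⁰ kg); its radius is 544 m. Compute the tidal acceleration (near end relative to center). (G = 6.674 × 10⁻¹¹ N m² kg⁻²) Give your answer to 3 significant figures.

a_tidal = 2GMr/d³
        = 2 × (6.674 × 10⁻¹¹) × (2.78 × 10³⁰) × (544) / (1.53 × 10⁷)³
        = 5.64 × 10¹ m/s²

5.64 × 10¹ m/s²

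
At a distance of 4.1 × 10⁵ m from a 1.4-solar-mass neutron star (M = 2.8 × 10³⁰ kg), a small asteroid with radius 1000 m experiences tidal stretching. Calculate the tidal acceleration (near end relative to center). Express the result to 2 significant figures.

Differencing GM/(d−r)² and GM/d² to first order in r/d gives 2GMr/d³.
a_tidal = 2GMr/d³
        = 2 × (6.674 × 10⁻¹¹) × (2.8 × 10³⁰) × (1000) / (4.1 × 10⁵)³
        = 5.4 × 10⁶ m/s²

5.4 × 10⁶ m/s²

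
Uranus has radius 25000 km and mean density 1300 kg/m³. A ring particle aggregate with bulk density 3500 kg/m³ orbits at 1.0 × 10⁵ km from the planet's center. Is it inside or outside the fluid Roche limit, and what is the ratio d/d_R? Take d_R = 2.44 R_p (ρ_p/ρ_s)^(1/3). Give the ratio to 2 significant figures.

d_R = 2.44 × (25000 km) × (1300/3500)^(1/3) = 43850 km
d/d_R = (1.0 × 10⁵) / (43850) = 2.3
Since d/d_R > 1, the body is outside the Roche limit.

outside; d/d_R ≈ 2.3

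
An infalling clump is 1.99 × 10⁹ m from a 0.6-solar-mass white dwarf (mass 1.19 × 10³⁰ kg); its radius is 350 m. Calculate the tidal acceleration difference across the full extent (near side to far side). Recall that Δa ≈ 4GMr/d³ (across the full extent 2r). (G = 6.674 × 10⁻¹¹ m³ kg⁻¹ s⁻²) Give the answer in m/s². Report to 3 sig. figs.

1.41 × 10⁻⁵ m/s²

Δa = 4GMr/d³
   = 4 × (6.674 × 10⁻¹¹) × (1.19 × 10³⁰) × (350) / (1.99 × 10⁹)³
   = 1.41 × 10⁻⁵ m/s²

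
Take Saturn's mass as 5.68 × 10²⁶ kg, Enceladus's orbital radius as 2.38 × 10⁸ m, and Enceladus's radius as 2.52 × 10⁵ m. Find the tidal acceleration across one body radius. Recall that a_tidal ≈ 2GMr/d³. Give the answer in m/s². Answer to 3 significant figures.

1.42 × 10⁻³ m/s²

Δa = 2GMr/d³
   = 2 × (6.674 × 10⁻¹¹) × (5.68 × 10²⁶) × (2.52 × 10⁵) / (2.38 × 10⁸)³
   = 1.42 × 10⁻³ m/s²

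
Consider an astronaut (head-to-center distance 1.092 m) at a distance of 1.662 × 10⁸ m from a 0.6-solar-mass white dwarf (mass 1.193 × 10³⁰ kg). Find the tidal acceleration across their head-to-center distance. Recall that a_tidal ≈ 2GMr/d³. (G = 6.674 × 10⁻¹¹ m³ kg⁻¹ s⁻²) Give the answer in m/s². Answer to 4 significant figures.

3.788 × 10⁻⁵ m/s²

Δa = 2GMr/d³
   = 2 × (6.674 × 10⁻¹¹) × (1.193 × 10³⁰) × (1.092) / (1.662 × 10⁸)³
   = 3.788 × 10⁻⁵ m/s²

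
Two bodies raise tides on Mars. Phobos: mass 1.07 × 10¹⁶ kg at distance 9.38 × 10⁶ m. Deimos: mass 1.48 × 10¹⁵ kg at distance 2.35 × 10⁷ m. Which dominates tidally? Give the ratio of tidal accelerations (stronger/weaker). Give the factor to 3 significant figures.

The tide-raising term goes as M/d³ (the gradient of a 1/d² field).
Phobos: (1.07 × 10¹⁶) / (9.38 × 10⁶)³ = 1.297 × 10⁻⁵
Deimos: (1.48 × 10¹⁵) / (2.35 × 10⁷)³ = 1.140 × 10⁻⁷
Ratio (larger/smaller) = 114

Phobos, by a factor of ≈ 114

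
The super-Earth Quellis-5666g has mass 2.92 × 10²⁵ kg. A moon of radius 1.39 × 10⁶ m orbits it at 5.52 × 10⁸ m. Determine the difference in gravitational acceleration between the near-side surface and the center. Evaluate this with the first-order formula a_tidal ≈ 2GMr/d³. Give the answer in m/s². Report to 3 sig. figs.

Δa = 2GMr/d³
   = 2 × (6.674 × 10⁻¹¹) × (2.92 × 10²⁵) × (1.39 × 10⁶) / (5.52 × 10⁸)³
   = 3.22 × 10⁻⁵ m/s²

3.22 × 10⁻⁵ m/s²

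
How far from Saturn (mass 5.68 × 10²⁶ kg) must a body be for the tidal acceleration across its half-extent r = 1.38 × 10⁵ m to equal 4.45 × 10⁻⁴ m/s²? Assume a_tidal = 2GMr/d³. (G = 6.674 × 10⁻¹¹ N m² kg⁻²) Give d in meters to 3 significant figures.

2GMr/d³ = a_tidal  ⇒  d = (2GMr / a_tidal)^(1/3)
d = (2 × 6.674×10⁻¹¹ × (5.68 × 10²⁶) × (1.38 × 10⁵) / (4.45 × 10⁻⁴))^(1/3)
  = 2.86 × 10⁸ m

2.86 × 10⁸ m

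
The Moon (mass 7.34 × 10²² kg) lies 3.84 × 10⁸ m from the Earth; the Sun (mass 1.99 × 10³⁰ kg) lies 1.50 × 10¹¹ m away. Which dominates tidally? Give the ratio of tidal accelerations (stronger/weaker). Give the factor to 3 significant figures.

Tidal stretch scales as M/d³; compute that for each body.
The Moon: (7.34 × 10²²) / (3.84 × 10⁸)³ = 1.296 × 10⁻³
The Sun: (1.99 × 10³⁰) / (1.50 × 10¹¹)³ = 5.896 × 10⁻⁴
Ratio (larger/smaller) = 2.20

The Moon, by a factor of ≈ 2.20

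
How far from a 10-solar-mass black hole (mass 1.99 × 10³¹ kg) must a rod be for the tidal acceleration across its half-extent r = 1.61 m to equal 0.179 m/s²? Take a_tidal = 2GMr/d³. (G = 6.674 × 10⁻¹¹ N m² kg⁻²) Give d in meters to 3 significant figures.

2.88 × 10⁷ m

2GMr/d³ = a_tidal  ⇒  d = (2GMr / a_tidal)^(1/3)
d = (2 × 6.674×10⁻¹¹ × (1.99 × 10³¹) × (1.61) / (0.179))^(1/3)
  = 2.88 × 10⁷ m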